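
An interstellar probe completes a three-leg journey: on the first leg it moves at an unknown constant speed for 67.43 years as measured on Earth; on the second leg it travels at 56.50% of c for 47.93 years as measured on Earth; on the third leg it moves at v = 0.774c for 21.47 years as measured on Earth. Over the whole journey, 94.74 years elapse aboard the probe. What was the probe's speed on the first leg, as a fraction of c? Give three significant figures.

β = 0.787

Leg 1: speed unknown; τ_1 = 67.43/γ_1.
Leg 2: β = 0.5650; γ = 1/√(1 − 0.5650²) = 1/√0.6808 = 1.212; τ_2 = 47.93/1.212 = 39.55 years.
Leg 3: γ = 1/√(1 − 0.774²) = 1/√0.4009 = 1.579; τ_3 = 21.47/1.579 = 13.59 years.
Total proper time: τ_1 + 39.55 + 13.59 = 94.74, so τ_1 = 94.74 − 53.14 = 41.60 years.
γ_1 = 67.43/41.60 = 1.621; β = √(1 − 1/γ²) = √0.6194.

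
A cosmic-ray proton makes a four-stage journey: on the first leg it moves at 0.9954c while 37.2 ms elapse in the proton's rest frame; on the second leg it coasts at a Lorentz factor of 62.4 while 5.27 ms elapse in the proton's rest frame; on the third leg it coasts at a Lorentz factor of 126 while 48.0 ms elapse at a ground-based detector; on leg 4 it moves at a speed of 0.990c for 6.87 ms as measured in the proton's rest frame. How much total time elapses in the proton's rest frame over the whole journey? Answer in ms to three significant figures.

τ = 49.7 ms

Leg 1: 37.2 ms is already measured in the proton's rest frame.
Leg 2: 5.27 ms is already measured in the proton's rest frame.
Leg 3: γ = 126; τ_3 = 48.0/126.0 = 0.3810 ms.
Leg 4: 6.87 ms is already measured in the proton's rest frame.
Total: 37.20 + 5.270 + 0.3810 + 6.870 ms.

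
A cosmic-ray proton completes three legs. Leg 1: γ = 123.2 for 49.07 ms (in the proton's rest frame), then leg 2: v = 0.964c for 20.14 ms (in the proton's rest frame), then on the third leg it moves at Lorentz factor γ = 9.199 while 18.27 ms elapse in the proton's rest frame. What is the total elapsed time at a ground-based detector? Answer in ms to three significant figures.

Leg 1: γ = 123.2; Δt_1 = 123.2 × 49.07 = 6045 ms.
Leg 2: γ = 1/√(1 − 0.964²) = 1/√0.07070 = 3.761; Δt_2 = 3.761 × 20.14 = 75.74 ms.
Leg 3: γ = 9.199; Δt_3 = 9.199 × 18.27 = 168.1 ms.
Total: 6045 + 75.74 + 168.1 ms.

Δt = 6290 ms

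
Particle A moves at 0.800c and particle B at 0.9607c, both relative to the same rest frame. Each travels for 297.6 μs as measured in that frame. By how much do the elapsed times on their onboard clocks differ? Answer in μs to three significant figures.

|τ_A − τ_B| = 95.9 μs

A: γ = 1/√(1 − 0.800²) = 5/3 ≈ 1.667; τ_A = 297.6/1.667 = 178.6 μs.
B: γ = 1/√(1 − 0.9607²) = 1/√0.07706 = 3.602; τ_B = 297.6/3.602 = 82.61 μs.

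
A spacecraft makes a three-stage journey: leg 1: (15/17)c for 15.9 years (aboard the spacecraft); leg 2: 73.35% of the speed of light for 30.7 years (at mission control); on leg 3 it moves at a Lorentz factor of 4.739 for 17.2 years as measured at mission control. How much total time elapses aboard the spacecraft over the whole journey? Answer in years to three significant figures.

Leg 1: 15.9 years is already measured aboard the spacecraft.
Leg 2: β = 0.7335; γ = 1/√(1 − 0.7335²) = 1/√0.4620 = 1.471; τ_2 = 30.7/1.471 = 20.87 years.
Leg 3: γ = 4.739; τ_3 = 17.2/4.739 = 3.629 years.
Total: 15.90 + 20.87 + 3.629 years.

τ = 40.4 years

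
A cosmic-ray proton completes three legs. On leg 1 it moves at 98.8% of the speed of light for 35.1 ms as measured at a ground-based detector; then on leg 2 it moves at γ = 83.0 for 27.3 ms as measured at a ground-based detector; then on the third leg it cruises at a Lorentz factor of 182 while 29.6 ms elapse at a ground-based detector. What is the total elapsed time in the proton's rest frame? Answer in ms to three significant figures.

Leg 1: β = 0.988; γ = 1/√(1 − 0.988²) = 1/√0.02386 = 6.474; τ_1 = 35.1/6.474 = 5.421 ms.
Leg 2: γ = 83.0; τ_2 = 27.3/83.00 = 0.3289 ms.
Leg 3: γ = 182; τ_3 = 29.6/182.0 = 0.1626 ms.
Total: 5.421 + 0.3289 + 0.1626 ms.

τ = 5.91 ms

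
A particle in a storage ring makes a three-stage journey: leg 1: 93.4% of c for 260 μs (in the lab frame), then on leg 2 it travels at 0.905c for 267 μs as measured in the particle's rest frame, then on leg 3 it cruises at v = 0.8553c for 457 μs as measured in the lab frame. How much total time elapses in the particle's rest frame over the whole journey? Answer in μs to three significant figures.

Leg 1: β = 0.934; γ = 1/√(1 − 0.934²) = 1/√0.1276 = 2.799; τ_1 = 260/2.799 = 92.89 μs.
Leg 2: 267 μs is already measured in the particle's rest frame.
Leg 3: γ = 1/√(1 − 0.8553²) = 1/√0.2685 = 1.930; τ_3 = 457/1.930 = 236.8 μs.
Total: 92.89 + 267.0 + 236.8 μs.

τ = 597 μs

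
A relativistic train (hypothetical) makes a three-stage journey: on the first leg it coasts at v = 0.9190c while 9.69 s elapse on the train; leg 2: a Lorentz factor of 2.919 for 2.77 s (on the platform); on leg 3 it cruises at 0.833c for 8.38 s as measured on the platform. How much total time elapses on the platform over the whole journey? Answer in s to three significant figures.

Δt = 35.7 s

Leg 1: γ = 1/√(1 − 0.9190²) = 1/√0.1554 = 2.536; Δt_1 = 2.536 × 9.69 = 24.58 s.
Leg 2: 2.77 s is already measured on the platform.
Leg 3: 8.38 s is already measured on the platform.
Total: 24.58 + 2.770 + 8.380 s.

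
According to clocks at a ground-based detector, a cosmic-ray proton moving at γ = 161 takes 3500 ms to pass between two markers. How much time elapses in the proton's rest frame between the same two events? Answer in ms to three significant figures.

τ = 21.7 ms

γ = 161
The interval measured at a ground-based detector is the dilated one; the clock in the proton's rest frame measures the proper time τ = Δt/γ = 3500/161.0 ms.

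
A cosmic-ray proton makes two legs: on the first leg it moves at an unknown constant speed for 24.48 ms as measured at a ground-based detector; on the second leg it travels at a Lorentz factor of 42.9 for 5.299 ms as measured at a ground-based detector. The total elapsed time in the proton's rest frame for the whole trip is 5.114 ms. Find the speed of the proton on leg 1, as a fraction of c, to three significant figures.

Leg 1: speed unknown; τ_1 = 24.48/γ_1.
Leg 2: γ = 42.9; τ_2 = 5.299/42.90 = 0.1235 ms.
Total proper time: τ_1 + 0.1235 = 5.114, so τ_1 = 5.114 − 0.1235 = 4.990 ms.
γ_1 = 24.48/4.990 = 4.905; β = √(1 − 1/γ²) = √0.9584.

β = 0.979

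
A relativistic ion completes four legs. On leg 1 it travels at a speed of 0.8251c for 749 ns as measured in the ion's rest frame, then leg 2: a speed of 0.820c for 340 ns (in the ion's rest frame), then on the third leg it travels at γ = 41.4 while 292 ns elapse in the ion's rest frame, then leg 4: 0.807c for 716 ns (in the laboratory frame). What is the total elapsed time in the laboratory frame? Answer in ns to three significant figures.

Δt = 1.47×10⁴ ns

Leg 1: γ = 1/√(1 − 0.8251²) = 1/√0.3192 = 1.770; Δt_1 = 1.770 × 749 = 1326 ns.
Leg 2: γ = 1/√(1 − 0.820²) = 1/√0.3276 = 1.747; Δt_2 = 1.747 × 340 = 594.0 ns.
Leg 3: γ = 41.4; Δt_3 = 41.40 × 292 = 1.209×10⁴ ns.
Leg 4: 716 ns is already measured in the laboratory frame.
Total: 1326 + 594.0 + 1.209×10⁴ + 716.0 ns.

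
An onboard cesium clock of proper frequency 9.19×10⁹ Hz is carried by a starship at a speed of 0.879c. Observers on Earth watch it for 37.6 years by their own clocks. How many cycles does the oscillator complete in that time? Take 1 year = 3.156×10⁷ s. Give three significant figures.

N = 5.20×10¹⁸

γ = 1/√(1 − 0.879²) = 1/√0.2274 = 2.097
During 37.6 years of lab time, the oscillator's proper time advances by τ = Δt/γ = 37.6/2.097 = 17.93 years = 5.658×10⁸ s.
N = f × τ = 9.19×10⁹ × 5.658×10⁸ = 5.200×10¹⁸.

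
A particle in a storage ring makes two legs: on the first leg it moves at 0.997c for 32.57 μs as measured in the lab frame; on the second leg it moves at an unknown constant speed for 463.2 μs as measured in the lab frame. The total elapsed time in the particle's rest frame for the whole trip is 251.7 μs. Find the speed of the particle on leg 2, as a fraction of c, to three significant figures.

Leg 1: γ = 1/√(1 − 0.997²) = 1/√0.005991 = 12.92; τ_1 = 32.57/12.92 = 2.521 μs.
Leg 2: speed unknown; τ_2 = 463.2/γ_2.
Total proper time: 2.521 + τ_2 = 251.7, so τ_2 = 251.7 − 2.521 = 249.2 μs.
γ_2 = 463.2/249.2 = 1.859; β = √(1 − 1/γ²) = √0.7106.

β = 0.843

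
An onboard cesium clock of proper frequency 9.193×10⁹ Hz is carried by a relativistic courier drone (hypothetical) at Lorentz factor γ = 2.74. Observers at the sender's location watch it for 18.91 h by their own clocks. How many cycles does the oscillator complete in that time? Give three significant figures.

γ = 2.74
During 18.91 h of lab time, the oscillator's proper time advances by τ = Δt/γ = 18.91/2.740 = 6.901 h = 2.485×10⁴ s.
N = f × τ = 9.193×10⁹ × 2.485×10⁴ = 2.284×10¹⁴.

N = 2.28×10¹⁴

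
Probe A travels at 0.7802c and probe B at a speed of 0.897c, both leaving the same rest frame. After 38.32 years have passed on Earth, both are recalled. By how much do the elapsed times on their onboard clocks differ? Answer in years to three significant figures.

A: γ = 1/√(1 − 0.7802²) = 1/√0.3913 = 1.599; τ_A = 38.32/1.599 = 23.97 years.
B: γ = 1/√(1 − 0.897²) = 1/√0.1954 = 2.262; τ_B = 38.32/2.262 = 16.94 years.

|τ_A − τ_B| = 7.03 years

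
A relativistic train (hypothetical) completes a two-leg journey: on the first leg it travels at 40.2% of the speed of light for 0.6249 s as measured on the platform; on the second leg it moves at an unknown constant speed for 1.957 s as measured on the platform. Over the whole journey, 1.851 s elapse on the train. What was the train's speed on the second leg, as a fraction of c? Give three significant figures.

β = 0.757

Leg 1: β = 0.402; γ = 1/√(1 − 0.402²) = 1/√0.8384 = 1.092; τ_1 = 0.6249/1.092 = 0.5722 s.
Leg 2: speed unknown; τ_2 = 1.957/γ_2.
Total proper time: 0.5722 + τ_2 = 1.851, so τ_2 = 1.851 − 0.5722 = 1.279 s.
γ_2 = 1.957/1.279 = 1.530; β = √(1 − 1/γ²) = √0.5730.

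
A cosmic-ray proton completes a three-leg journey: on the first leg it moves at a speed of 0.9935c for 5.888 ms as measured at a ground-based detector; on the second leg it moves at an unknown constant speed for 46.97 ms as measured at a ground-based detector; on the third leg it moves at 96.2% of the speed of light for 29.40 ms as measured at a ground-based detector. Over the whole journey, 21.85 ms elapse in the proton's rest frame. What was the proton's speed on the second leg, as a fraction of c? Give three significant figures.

β = 0.960

Leg 1: γ = 1/√(1 − 0.9935²) = 1/√0.01296 = 8.785; τ_1 = 5.888/8.785 = 0.6702 ms.
Leg 2: speed unknown; τ_2 = 46.97/γ_2.
Leg 3: β = 0.962; γ = 1/√(1 − 0.962²) = 1/√0.07456 = 3.662; τ_3 = 29.40/3.662 = 8.028 ms.
Total proper time: 0.6702 + τ_2 + 8.028 = 21.85, so τ_2 = 21.85 − 8.698 = 13.15 ms.
γ_2 = 46.97/13.15 = 3.571; β = √(1 − 1/γ²) = √0.9216.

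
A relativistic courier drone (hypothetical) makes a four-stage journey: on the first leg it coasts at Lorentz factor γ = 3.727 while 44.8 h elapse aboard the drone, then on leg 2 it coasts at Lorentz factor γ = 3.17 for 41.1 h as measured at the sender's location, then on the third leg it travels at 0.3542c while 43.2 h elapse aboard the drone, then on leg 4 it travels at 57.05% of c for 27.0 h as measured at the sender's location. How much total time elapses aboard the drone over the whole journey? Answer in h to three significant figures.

Leg 1: 44.8 h is already measured aboard the drone.
Leg 2: γ = 3.17; τ_2 = 41.1/3.170 = 12.97 h.
Leg 3: 43.2 h is already measured aboard the drone.
Leg 4: β = 0.5705; γ = 1/√(1 − 0.5705²) = 1/√0.6745 = 1.218; τ_4 = 27.0/1.218 = 22.18 h.
Total: 44.80 + 12.97 + 43.20 + 22.18 h.

τ = 123 h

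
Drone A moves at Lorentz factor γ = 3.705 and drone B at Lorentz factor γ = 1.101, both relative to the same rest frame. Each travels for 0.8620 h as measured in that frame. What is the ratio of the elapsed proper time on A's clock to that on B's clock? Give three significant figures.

A: γ = 3.705. B: γ = 1.101.
τ_A/τ_B = γ_B/γ_A = 1.101/3.705 = 0.2972, so τ_A/τ_B = 0.2972.

τ_A/τ_B = 0.297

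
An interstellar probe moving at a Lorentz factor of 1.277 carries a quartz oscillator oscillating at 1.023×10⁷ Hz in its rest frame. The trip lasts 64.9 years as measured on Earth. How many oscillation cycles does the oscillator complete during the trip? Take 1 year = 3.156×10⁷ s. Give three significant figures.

γ = 1.277
The oscillator's own cycle count is N = f × τ where τ is the proper time aboard the probe. τ = Δt/γ = 64.9/1.277 = 50.82 years = 1.604×10⁹ s.
N = 1.023×10⁷ × 1.604×10⁹ = 1.641×10¹⁶.

N = 1.64×10¹⁶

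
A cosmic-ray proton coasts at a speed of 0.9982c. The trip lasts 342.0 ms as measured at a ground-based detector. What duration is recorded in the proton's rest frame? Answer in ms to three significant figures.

τ = 20.5 ms

γ = 1/√(1 − 0.9982²) = 1/√0.003597 = 16.67
The interval measured at a ground-based detector is the dilated one; the clock in the proton's rest frame measures the proper time τ = Δt/γ = 342.0/16.67 ms.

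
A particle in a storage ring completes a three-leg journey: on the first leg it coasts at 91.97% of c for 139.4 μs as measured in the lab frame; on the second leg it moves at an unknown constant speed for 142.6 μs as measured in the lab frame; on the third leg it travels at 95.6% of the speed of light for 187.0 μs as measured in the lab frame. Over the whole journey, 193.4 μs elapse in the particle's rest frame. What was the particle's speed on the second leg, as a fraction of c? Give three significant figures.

Leg 1: β = 0.9197; γ = 1/√(1 − 0.9197²) = 1/√0.1542 = 2.547; τ_1 = 139.4/2.547 = 54.73 μs.
Leg 2: speed unknown; τ_2 = 142.6/γ_2.
Leg 3: β = 0.956; γ = 1/√(1 − 0.956²) = 1/√0.08606 = 3.409; τ_3 = 187.0/3.409 = 54.86 μs.
Total proper time: 54.73 + τ_2 + 54.86 = 193.4, so τ_2 = 193.4 − 109.6 = 83.81 μs.
γ_2 = 142.6/83.81 = 1.701; β = √(1 − 1/γ²) = √0.6546.

β = 0.809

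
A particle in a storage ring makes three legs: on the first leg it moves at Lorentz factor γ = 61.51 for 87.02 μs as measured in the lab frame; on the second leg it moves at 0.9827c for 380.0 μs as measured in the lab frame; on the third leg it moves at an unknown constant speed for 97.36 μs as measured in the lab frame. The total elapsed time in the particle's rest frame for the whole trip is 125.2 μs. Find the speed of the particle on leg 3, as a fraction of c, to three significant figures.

β = 0.836

Leg 1: γ = 61.51; τ_1 = 87.02/61.51 = 1.415 μs.
Leg 2: γ = 1/√(1 − 0.9827²) = 1/√0.03430 = 5.399; τ_2 = 380.0/5.399 = 70.38 μs.
Leg 3: speed unknown; τ_3 = 97.36/γ_3.
Total proper time: 1.415 + 70.38 + τ_3 = 125.2, so τ_3 = 125.2 − 71.79 = 53.41 μs.
γ_3 = 97.36/53.41 = 1.823; β = √(1 − 1/γ²) = √0.6991.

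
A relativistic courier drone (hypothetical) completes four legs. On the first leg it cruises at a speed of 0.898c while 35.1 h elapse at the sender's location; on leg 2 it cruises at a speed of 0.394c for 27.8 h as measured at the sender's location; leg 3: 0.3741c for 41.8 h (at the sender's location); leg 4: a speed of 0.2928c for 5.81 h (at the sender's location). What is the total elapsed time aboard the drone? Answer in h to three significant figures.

Leg 1: γ = 1/√(1 − 0.898²) = 1/√0.1936 = 2.273; τ_1 = 35.1/2.273 = 15.44 h.
Leg 2: γ = 1/√(1 − 0.394²) = 1/√0.8448 = 1.088; τ_2 = 27.8/1.088 = 25.55 h.
Leg 3: γ = 1/√(1 − 0.3741²) = 1/√0.8600 = 1.078; τ_3 = 41.8/1.078 = 38.76 h.
Leg 4: γ = 1/√(1 − 0.2928²) = 1/√0.9143 = 1.046; τ_4 = 5.81/1.046 = 5.555 h.
Total: 15.44 + 25.55 + 38.76 + 5.555 h.

τ = 85.3 h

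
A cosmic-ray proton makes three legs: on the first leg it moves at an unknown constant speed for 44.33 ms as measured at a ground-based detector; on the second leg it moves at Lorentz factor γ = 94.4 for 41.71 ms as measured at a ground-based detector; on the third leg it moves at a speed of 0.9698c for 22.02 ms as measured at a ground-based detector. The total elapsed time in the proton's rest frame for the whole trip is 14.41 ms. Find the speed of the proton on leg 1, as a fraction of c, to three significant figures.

Leg 1: speed unknown; τ_1 = 44.33/γ_1.
Leg 2: γ = 94.4; τ_2 = 41.71/94.40 = 0.4418 ms.
Leg 3: γ = 1/√(1 − 0.9698²) = 1/√0.05949 = 4.100; τ_3 = 22.02/4.100 = 5.371 ms.
Total proper time: τ_1 + 0.4418 + 5.371 = 14.41, so τ_1 = 14.41 − 5.813 = 8.597 ms.
γ_1 = 44.33/8.597 = 5.156; β = √(1 − 1/γ²) = √0.9624.

β = 0.981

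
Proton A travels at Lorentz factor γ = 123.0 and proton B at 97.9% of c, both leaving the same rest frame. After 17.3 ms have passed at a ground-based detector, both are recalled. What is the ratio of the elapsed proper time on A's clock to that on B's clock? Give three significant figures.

τ_A/τ_B = 0.0399

A: γ = 123.0. B: β = 0.979; γ = 1/√(1 − 0.979²) = 1/√0.04156 = 4.905.
τ_A/τ_B = γ_B/γ_A = 4.905/123.0 = 0.03988, so τ_A/τ_B = 0.03988.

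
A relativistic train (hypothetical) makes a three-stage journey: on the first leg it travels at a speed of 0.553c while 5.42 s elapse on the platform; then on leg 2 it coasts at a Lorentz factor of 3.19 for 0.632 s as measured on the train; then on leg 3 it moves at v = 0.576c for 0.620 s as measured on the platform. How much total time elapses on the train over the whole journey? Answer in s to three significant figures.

τ = 5.65 s

Leg 1: γ = 1/√(1 − 0.553²) = 1/√0.6942 = 1.200; τ_1 = 5.42/1.200 = 4.516 s.
Leg 2: 0.632 s is already measured on the train.
Leg 3: γ = 1/√(1 − 0.576²) = 1/√0.6682 = 1.223; τ_3 = 0.620/1.223 = 0.5068 s.
Total: 4.516 + 0.6320 + 0.5068 s.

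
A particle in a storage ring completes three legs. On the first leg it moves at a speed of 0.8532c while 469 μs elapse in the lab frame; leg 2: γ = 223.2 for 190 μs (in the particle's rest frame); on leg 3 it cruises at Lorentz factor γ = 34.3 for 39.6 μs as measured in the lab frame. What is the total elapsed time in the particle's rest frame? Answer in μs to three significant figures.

Leg 1: γ = 1/√(1 − 0.8532²) = 1/√0.2720 = 1.917; τ_1 = 469/1.917 = 244.6 μs.
Leg 2: 190 μs is already measured in the particle's rest frame.
Leg 3: γ = 34.3; τ_3 = 39.6/34.30 = 1.155 μs.
Total: 244.6 + 190.0 + 1.155 μs.

τ = 436 μs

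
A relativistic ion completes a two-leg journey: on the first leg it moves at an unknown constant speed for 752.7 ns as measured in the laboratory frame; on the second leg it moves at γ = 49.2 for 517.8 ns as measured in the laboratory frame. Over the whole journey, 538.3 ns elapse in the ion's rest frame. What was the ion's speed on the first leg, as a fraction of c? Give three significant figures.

β = 0.713

Leg 1: speed unknown; τ_1 = 752.7/γ_1.
Leg 2: γ = 49.2; τ_2 = 517.8/49.20 = 10.52 ns.
Total proper time: τ_1 + 10.52 = 538.3, so τ_1 = 538.3 − 10.52 = 527.8 ns.
γ_1 = 752.7/527.8 = 1.426; β = √(1 − 1/γ²) = √0.5084.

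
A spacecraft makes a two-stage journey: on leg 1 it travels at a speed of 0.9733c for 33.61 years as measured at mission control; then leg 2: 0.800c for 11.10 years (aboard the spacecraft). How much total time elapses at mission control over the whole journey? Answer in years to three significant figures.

Leg 1: 33.61 years is already measured at mission control.
Leg 2: γ = 1/√(1 − 0.800²) = 5/3 ≈ 1.667; Δt_2 = 1.667 × 11.10 = 18.50 years.
Total: 33.61 + 18.50 years.

Δt = 52.1 years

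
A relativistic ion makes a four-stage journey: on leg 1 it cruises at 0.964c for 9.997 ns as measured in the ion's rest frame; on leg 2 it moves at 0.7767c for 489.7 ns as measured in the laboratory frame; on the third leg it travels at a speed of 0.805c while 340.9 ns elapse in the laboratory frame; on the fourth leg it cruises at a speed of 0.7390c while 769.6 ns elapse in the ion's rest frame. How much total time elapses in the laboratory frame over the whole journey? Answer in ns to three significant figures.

Δt = 2010 ns

Leg 1: γ = 1/√(1 − 0.964²) = 1/√0.07070 = 3.761; Δt_1 = 3.761 × 9.997 = 37.60 ns.
Leg 2: 489.7 ns is already measured in the laboratory frame.
Leg 3: 340.9 ns is already measured in the laboratory frame.
Leg 4: γ = 1/√(1 − 0.7390²) = 1/√0.4539 = 1.484; Δt_4 = 1.484 × 769.6 = 1142 ns.
Total: 37.60 + 489.7 + 340.9 + 1142 ns.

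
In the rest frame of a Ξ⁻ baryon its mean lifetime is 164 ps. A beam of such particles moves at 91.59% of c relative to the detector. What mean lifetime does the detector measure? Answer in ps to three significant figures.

Δt = 409 ps

β = 0.9159; γ = 1/√(1 − 0.9159²) = 1/√0.1611 = 2.491
The rest-frame lifetime is the proper time; the lab measures the dilated interval Δt = γτ₀ = 2.491 × 164 ps.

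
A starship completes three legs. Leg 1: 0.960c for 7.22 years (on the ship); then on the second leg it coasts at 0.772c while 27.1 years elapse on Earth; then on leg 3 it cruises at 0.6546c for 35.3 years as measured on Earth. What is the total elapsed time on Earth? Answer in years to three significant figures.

Leg 1: γ = 1/√(1 − 0.960²) = 25/7 ≈ 3.571; Δt_1 = 3.571 × 7.22 = 25.79 years.
Leg 2: 27.1 years is already measured on Earth.
Leg 3: 35.3 years is already measured on Earth.
Total: 25.79 + 27.10 + 35.30 years.

Δt = 88.2 years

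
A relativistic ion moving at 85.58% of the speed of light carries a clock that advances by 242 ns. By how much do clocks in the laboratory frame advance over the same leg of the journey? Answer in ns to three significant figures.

β = 0.8558; γ = 1/√(1 − 0.8558²) = 1/√0.2676 = 1.933
The interval measured in the ion's rest frame is the proper time (both events occur at the same place in that frame); the lab-frame interval is Δt = γτ = 1.933 × 242 ns.

Δt = 468 ns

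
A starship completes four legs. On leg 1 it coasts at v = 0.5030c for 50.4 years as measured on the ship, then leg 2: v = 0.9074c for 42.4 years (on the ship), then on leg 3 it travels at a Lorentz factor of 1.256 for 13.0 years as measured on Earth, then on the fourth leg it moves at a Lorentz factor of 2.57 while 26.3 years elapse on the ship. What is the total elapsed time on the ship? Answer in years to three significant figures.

Leg 1: 50.4 years is already measured on the ship.
Leg 2: 42.4 years is already measured on the ship.
Leg 3: γ = 1.256; τ_3 = 13.0/1.256 = 10.35 years.
Leg 4: 26.3 years is already measured on the ship.
Total: 50.40 + 42.40 + 10.35 + 26.30 years.

τ = 129 years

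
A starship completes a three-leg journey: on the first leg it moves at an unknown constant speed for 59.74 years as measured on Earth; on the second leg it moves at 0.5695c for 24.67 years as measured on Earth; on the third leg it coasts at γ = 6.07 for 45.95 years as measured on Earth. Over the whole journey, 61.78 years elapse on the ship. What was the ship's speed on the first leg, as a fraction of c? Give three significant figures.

β = 0.823

Leg 1: speed unknown; τ_1 = 59.74/γ_1.
Leg 2: γ = 1/√(1 − 0.5695²) = 1/√0.6757 = 1.217; τ_2 = 24.67/1.217 = 20.28 years.
Leg 3: γ = 6.07; τ_3 = 45.95/6.070 = 7.570 years.
Total proper time: τ_1 + 20.28 + 7.570 = 61.78, so τ_1 = 61.78 − 27.85 = 33.93 years.
γ_1 = 59.74/33.93 = 1.761; β = √(1 − 1/γ²) = √0.6774.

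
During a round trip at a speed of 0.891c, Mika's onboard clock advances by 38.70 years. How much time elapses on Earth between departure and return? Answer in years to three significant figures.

Δt = 85.2 years

γ = 1/√(1 − 0.891²) = 1/√0.2061 = 2.203
Earth-frame duration is the dilated interval: Δt = γτ = 2.203 × 38.70 years.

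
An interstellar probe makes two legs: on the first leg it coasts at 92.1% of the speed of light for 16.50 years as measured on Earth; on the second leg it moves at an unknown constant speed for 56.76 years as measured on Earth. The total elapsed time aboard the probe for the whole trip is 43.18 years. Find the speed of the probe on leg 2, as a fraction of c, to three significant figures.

Leg 1: β = 0.921; γ = 1/√(1 − 0.921²) = 1/√0.1518 = 2.567; τ_1 = 16.50/2.567 = 6.428 years.
Leg 2: speed unknown; τ_2 = 56.76/γ_2.
Total proper time: 6.428 + τ_2 = 43.18, so τ_2 = 43.18 − 6.428 = 36.75 years.
γ_2 = 56.76/36.75 = 1.544; β = √(1 − 1/γ²) = √0.5807.

β = 0.762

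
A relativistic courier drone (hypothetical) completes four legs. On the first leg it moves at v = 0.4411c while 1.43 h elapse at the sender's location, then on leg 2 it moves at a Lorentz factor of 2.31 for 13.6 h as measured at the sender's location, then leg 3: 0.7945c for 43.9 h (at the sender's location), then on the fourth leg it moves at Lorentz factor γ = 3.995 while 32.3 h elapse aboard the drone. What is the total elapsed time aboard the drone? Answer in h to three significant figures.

Leg 1: γ = 1/√(1 − 0.4411²) = 1/√0.8054 = 1.114; τ_1 = 1.43/1.114 = 1.283 h.
Leg 2: γ = 2.31; τ_2 = 13.6/2.310 = 5.887 h.
Leg 3: γ = 1/√(1 − 0.7945²) = 1/√0.3688 = 1.647; τ_3 = 43.9/1.647 = 26.66 h.
Leg 4: 32.3 h is already measured aboard the drone.
Total: 1.283 + 5.887 + 26.66 + 32.30 h.

τ = 66.1 h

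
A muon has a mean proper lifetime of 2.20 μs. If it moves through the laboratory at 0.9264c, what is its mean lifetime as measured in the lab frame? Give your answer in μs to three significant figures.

γ = 1/√(1 − 0.9264²) = 1/√0.1418 = 2.656
The rest-frame lifetime is the proper time; the lab measures the dilated interval Δt = γτ₀ = 2.656 × 2.20 μs.

Δt = 5.84 μs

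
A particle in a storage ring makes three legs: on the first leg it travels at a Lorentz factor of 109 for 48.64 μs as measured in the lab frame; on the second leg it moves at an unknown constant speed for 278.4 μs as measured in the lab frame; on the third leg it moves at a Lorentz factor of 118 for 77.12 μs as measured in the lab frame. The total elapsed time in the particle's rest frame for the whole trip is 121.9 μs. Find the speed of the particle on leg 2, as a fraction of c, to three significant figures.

Leg 1: γ = 109; τ_1 = 48.64/109.0 = 0.4462 μs.
Leg 2: speed unknown; τ_2 = 278.4/γ_2.
Leg 3: γ = 118; τ_3 = 77.12/118.0 = 0.6536 μs.
Total proper time: 0.4462 + τ_2 + 0.6536 = 121.9, so τ_2 = 121.9 − 1.100 = 120.8 μs.
γ_2 = 278.4/120.8 = 2.305; β = √(1 − 1/γ²) = √0.8117.

β = 0.901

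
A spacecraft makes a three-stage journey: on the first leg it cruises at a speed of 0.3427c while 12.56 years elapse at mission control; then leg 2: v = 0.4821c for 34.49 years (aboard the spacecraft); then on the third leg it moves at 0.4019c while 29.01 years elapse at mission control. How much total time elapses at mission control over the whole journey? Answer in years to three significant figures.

Leg 1: 12.56 years is already measured at mission control.
Leg 2: γ = 1/√(1 − 0.4821²) = 1/√0.7676 = 1.141; Δt_2 = 1.141 × 34.49 = 39.37 years.
Leg 3: 29.01 years is already measured at mission control.
Total: 12.56 + 39.37 + 29.01 years.

Δt = 80.9 years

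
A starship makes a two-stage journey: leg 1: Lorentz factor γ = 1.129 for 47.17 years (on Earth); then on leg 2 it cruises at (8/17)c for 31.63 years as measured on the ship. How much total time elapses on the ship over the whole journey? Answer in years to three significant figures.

Leg 1: γ = 1.129; τ_1 = 47.17/1.129 = 41.78 years.
Leg 2: 31.63 years is already measured on the ship.
Total: 41.78 + 31.63 years.

τ = 73.4 years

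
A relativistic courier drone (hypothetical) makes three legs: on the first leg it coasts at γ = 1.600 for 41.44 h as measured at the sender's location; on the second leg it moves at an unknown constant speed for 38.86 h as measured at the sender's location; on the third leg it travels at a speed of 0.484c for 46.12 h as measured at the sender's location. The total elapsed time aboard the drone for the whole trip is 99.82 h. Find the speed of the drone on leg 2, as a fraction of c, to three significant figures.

β = 0.504

Leg 1: γ = 1.600; τ_1 = 41.44/1.600 = 25.90 h.
Leg 2: speed unknown; τ_2 = 38.86/γ_2.
Leg 3: γ = 1/√(1 − 0.484²) = 1/√0.7657 = 1.143; τ_3 = 46.12/1.143 = 40.36 h.
Total proper time: 25.90 + τ_2 + 40.36 = 99.82, so τ_2 = 99.82 − 66.26 = 33.56 h.
γ_2 = 38.86/33.56 = 1.158; β = √(1 − 1/γ²) = √0.2541.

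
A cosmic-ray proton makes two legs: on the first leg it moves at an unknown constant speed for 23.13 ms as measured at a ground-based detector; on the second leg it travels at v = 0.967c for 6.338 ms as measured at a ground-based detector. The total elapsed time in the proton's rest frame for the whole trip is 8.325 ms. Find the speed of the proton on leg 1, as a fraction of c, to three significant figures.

Leg 1: speed unknown; τ_1 = 23.13/γ_1.
Leg 2: γ = 1/√(1 − 0.967²) = 1/√0.06491 = 3.925; τ_2 = 6.338/3.925 = 1.615 ms.
Total proper time: τ_1 + 1.615 = 8.325, so τ_1 = 8.325 − 1.615 = 6.710 ms.
γ_1 = 23.13/6.710 = 3.447; β = √(1 − 1/γ²) = √0.9158.

β = 0.957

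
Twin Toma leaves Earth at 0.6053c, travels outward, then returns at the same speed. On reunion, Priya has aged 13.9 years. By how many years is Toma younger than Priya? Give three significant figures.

Δt − τ = 2.84 years

γ = 1/√(1 − 0.6053²) = 1/√0.6336 = 1.256
Toma's elapsed proper time: τ = 13.9/1.256 = 11.06 years.
Age gap = Δt − τ = 13.9 − 11.06 years.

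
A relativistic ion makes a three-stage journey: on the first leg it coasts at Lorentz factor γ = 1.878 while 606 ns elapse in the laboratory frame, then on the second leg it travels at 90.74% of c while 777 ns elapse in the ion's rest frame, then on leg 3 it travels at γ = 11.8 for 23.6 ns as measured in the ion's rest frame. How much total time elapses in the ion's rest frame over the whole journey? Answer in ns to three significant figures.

Leg 1: γ = 1.878; τ_1 = 606/1.878 = 322.7 ns.
Leg 2: 777 ns is already measured in the ion's rest frame.
Leg 3: 23.6 ns is already measured in the ion's rest frame.
Total: 322.7 + 777.0 + 23.60 ns.

τ = 1120 ns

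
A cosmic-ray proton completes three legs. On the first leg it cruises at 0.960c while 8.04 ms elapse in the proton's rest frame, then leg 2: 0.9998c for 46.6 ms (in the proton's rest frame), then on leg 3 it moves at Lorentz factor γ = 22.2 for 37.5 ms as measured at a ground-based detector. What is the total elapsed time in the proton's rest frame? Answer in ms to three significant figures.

τ = 56.3 ms

Leg 1: 8.04 ms is already measured in the proton's rest frame.
Leg 2: 46.6 ms is already measured in the proton's rest frame.
Leg 3: γ = 22.2; τ_3 = 37.5/22.20 = 1.689 ms.
Total: 8.040 + 46.60 + 1.689 ms.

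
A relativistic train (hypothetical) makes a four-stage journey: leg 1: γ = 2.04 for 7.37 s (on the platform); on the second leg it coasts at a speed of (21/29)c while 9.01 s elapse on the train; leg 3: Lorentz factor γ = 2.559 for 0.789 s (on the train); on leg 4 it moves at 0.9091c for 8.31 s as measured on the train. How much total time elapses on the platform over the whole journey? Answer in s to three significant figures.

Δt = 42.4 s

Leg 1: 7.37 s is already measured on the platform.
Leg 2: γ = 1/√(1 − (21/29)²) = 29/20 = 1.450; Δt_2 = 1.450 × 9.01 = 13.06 s.
Leg 3: γ = 2.559; Δt_3 = 2.559 × 0.789 = 2.019 s.
Leg 4: γ = 1/√(1 − 0.9091²) = 1/√0.1735 = 2.401; Δt_4 = 2.401 × 8.31 = 19.95 s.
Total: 7.370 + 13.06 + 2.019 + 19.95 s.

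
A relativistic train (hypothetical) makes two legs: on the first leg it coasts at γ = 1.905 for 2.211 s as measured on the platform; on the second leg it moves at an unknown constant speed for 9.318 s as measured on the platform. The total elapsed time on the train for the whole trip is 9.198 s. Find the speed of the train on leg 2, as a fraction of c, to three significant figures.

Leg 1: γ = 1.905; τ_1 = 2.211/1.905 = 1.161 s.
Leg 2: speed unknown; τ_2 = 9.318/γ_2.
Total proper time: 1.161 + τ_2 = 9.198, so τ_2 = 9.198 − 1.161 = 8.037 s.
γ_2 = 9.318/8.037 = 1.159; β = √(1 − 1/γ²) = √0.2560.

β = 0.506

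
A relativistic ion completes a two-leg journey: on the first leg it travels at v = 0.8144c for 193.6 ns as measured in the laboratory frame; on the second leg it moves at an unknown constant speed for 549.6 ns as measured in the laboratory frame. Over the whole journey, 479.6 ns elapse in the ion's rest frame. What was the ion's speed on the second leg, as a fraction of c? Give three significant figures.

Leg 1: γ = 1/√(1 − 0.8144²) = 1/√0.3368 = 1.723; τ_1 = 193.6/1.723 = 112.3 ns.
Leg 2: speed unknown; τ_2 = 549.6/γ_2.
Total proper time: 112.3 + τ_2 = 479.6, so τ_2 = 479.6 − 112.3 = 367.3 ns.
γ_2 = 549.6/367.3 = 1.497; β = √(1 − 1/γ²) = √0.5535.

β = 0.744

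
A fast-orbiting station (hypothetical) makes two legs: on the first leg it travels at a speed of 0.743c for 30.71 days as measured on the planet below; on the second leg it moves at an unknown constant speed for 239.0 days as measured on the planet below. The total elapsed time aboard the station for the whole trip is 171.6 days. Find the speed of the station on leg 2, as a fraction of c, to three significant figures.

β = 0.775

Leg 1: γ = 1/√(1 − 0.743²) = 1/√0.4480 = 1.494; τ_1 = 30.71/1.494 = 20.55 days.
Leg 2: speed unknown; τ_2 = 239.0/γ_2.
Total proper time: 20.55 + τ_2 = 171.6, so τ_2 = 171.6 − 20.55 = 151.0 days.
γ_2 = 239.0/151.0 = 1.582; β = √(1 − 1/γ²) = √0.6006.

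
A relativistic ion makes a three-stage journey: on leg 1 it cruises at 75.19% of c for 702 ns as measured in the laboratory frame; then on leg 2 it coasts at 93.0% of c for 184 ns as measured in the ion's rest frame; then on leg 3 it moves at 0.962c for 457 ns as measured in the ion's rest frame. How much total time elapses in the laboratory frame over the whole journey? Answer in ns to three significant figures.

Δt = 2880 ns

Leg 1: 702 ns is already measured in the laboratory frame.
Leg 2: β = 0.930; γ = 1/√(1 − 0.930²) = 1/√0.1351 = 2.721; Δt_2 = 2.721 × 184 = 500.6 ns.
Leg 3: γ = 1/√(1 − 0.962²) = 1/√0.07456 = 3.662; Δt_3 = 3.662 × 457 = 1674 ns.
Total: 702.0 + 500.6 + 1674 ns.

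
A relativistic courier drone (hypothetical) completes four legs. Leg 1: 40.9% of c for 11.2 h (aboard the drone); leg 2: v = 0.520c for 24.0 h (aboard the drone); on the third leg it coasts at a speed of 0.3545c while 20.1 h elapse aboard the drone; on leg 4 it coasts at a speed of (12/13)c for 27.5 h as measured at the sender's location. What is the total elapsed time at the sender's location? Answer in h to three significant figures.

Δt = 89.4 h

Leg 1: β = 0.409; γ = 1/√(1 − 0.409²) = 1/√0.8327 = 1.096; Δt_1 = 1.096 × 11.2 = 12.27 h.
Leg 2: γ = 1/√(1 − 0.520²) = 1/√0.7296 = 1.171; Δt_2 = 1.171 × 24.0 = 28.10 h.
Leg 3: γ = 1/√(1 − 0.3545²) = 1/√0.8743 = 1.069; Δt_3 = 1.069 × 20.1 = 21.50 h.
Leg 4: 27.5 h is already measured at the sender's location.
Total: 12.27 + 28.10 + 21.50 + 27.50 h.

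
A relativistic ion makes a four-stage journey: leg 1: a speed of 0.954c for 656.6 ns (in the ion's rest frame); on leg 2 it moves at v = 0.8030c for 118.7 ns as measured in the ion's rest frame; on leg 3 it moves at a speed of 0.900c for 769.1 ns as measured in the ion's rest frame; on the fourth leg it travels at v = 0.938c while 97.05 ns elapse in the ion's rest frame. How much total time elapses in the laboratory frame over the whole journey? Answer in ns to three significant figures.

Leg 1: γ = 1/√(1 − 0.954²) = 1/√0.08988 = 3.335; Δt_1 = 3.335 × 656.6 = 2190 ns.
Leg 2: γ = 1/√(1 − 0.8030²) = 1/√0.3552 = 1.678; Δt_2 = 1.678 × 118.7 = 199.2 ns.
Leg 3: γ = 1/√(1 − 0.900²) = 1/√0.1900 = 2.294; Δt_3 = 2.294 × 769.1 = 1764 ns.
Leg 4: γ = 1/√(1 − 0.938²) = 1/√0.1202 = 2.885; Δt_4 = 2.885 × 97.05 = 280.0 ns.
Total: 2190 + 199.2 + 1764 + 280.0 ns.

Δt = 4430 ns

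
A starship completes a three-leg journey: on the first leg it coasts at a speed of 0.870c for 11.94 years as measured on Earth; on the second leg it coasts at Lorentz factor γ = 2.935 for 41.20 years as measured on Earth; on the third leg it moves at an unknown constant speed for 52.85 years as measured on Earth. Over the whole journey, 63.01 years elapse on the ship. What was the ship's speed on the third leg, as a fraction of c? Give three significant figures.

Leg 1: γ = 1/√(1 − 0.870²) = 1/√0.2431 = 2.028; τ_1 = 11.94/2.028 = 5.887 years.
Leg 2: γ = 2.935; τ_2 = 41.20/2.935 = 14.04 years.
Leg 3: speed unknown; τ_3 = 52.85/γ_3.
Total proper time: 5.887 + 14.04 + τ_3 = 63.01, so τ_3 = 63.01 − 19.92 = 43.09 years.
γ_3 = 52.85/43.09 = 1.227; β = √(1 − 1/γ²) = √0.3354.

β = 0.579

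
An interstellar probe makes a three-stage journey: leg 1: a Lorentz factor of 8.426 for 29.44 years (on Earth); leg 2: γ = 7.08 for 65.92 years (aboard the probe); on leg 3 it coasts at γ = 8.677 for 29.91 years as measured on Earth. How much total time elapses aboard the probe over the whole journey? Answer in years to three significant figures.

τ = 72.9 years

Leg 1: γ = 8.426; τ_1 = 29.44/8.426 = 3.494 years.
Leg 2: 65.92 years is already measured aboard the probe.
Leg 3: γ = 8.677; τ_3 = 29.91/8.677 = 3.447 years.
Total: 3.494 + 65.92 + 3.447 years.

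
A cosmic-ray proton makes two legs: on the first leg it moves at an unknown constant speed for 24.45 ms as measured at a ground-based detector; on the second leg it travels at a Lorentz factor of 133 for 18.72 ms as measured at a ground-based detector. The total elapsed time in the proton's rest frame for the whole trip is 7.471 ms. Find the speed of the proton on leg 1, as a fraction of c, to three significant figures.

Leg 1: speed unknown; τ_1 = 24.45/γ_1.
Leg 2: γ = 133; τ_2 = 18.72/133.0 = 0.1408 ms.
Total proper time: τ_1 + 0.1408 = 7.471, so τ_1 = 7.471 − 0.1408 = 7.330 ms.
γ_1 = 24.45/7.330 = 3.335; β = √(1 − 1/γ²) = √0.9101.

β = 0.954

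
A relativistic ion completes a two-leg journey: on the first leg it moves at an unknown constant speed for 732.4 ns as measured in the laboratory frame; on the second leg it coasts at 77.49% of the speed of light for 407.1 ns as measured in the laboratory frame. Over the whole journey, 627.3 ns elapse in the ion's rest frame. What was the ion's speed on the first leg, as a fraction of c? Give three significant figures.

Leg 1: speed unknown; τ_1 = 732.4/γ_1.
Leg 2: β = 0.7749; γ = 1/√(1 − 0.7749²) = 1/√0.3995 = 1.582; τ_2 = 407.1/1.582 = 257.3 ns.
Total proper time: τ_1 + 257.3 = 627.3, so τ_1 = 627.3 − 257.3 = 370.0 ns.
γ_1 = 732.4/370.0 = 1.980; β = √(1 − 1/γ²) = √0.7448.

β = 0.863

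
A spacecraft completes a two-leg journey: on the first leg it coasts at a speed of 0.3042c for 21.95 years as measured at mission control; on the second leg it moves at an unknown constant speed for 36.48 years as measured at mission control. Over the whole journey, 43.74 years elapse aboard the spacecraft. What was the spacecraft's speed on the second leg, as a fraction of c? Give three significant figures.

β = 0.780

Leg 1: γ = 1/√(1 − 0.3042²) = 1/√0.9075 = 1.050; τ_1 = 21.95/1.050 = 20.91 years.
Leg 2: speed unknown; τ_2 = 36.48/γ_2.
Total proper time: 20.91 + τ_2 = 43.74, so τ_2 = 43.74 − 20.91 = 22.83 years.
γ_2 = 36.48/22.83 = 1.598; β = √(1 − 1/γ²) = √0.6083.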